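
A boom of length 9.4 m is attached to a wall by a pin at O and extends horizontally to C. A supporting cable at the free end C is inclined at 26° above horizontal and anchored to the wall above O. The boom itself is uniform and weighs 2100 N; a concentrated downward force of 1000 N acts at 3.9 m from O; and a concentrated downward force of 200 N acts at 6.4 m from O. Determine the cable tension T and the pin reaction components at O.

T = 3652 N, O_x = 3283 N, O_y = 1699 N

ΣM about O: T·sin26°·9.4 − 2100·4.7 − 1000·3.9 − 200·6.4 = 0 → T = 15050/(9.4·0.438371) = 3652.3 ≈ 3652 N.
ΣF_x = 0: O_x − T·cos26° = 0 → O_x = 3652.3 × 0.898794 = 3283 N.
ΣF_y = 0: O_y + T·sin26° − 2100 − 1000 − 200 = 0 → O_y = 3300 − 3652.3 × 0.438371 = 1699 N.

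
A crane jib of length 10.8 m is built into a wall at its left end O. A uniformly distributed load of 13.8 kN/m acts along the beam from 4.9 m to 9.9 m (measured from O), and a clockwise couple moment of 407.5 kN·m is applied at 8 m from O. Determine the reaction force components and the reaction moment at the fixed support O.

O_x = 0, O_y = 69.00 kN, M_O = 918.1 kN·m

Resultant of the distributed load: 13.8 × 5 = 69 kN at 7.4 m from O.
ΣF_x = 0: O_x = 0.
ΣF_y = 0: O_y − 13.8·5 = 0 → O_y = 69.00 kN.
ΣM about O: M_O − (13.8·5)·7.4 − 407.5 = 0 → M_O = 918.1 kN·m.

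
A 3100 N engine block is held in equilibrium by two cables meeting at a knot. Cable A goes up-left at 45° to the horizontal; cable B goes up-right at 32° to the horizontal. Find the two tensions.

T_A = 2698 N, T_B = 2250 N

ΣF_x = 0: −T_A·cos45° + T_B·cos32° = 0 → T_B = 0.833805·T_A.
ΣF_y = 0: T_A·sin45° + T_B·sin32° = 3100.
Substitute: T_A·(0.707107 + 0.833805·0.529919) = 3100 → T_A = 2698.1 ≈ 2698 N.
Then T_B = 0.833805 × 2698.1 = 2250 N.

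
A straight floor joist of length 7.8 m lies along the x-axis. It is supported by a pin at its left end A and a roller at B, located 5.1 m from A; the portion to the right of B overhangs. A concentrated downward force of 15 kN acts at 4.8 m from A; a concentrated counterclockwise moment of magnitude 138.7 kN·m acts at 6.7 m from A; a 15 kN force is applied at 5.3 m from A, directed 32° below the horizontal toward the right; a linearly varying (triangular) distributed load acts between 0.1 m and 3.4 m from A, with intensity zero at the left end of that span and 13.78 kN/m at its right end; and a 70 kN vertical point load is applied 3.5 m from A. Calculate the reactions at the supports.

Resultant of the triangular load: ½ × 13.78 × 3.3 = 22.737 kN, acting at 2.3 m from A (one-third of the span from the peak).
Taking moments about A: B_y·5.1 − 15·4.8 + 138.7 − 15·sin32°·5.3 − (½·13.78·3.3)·2.3 − 70·3.5 = 0 → B_y = 272.724/5.1 = 53.4753 ≈ 53.48 kN.
ΣF_y = 0: A_y + 53.4753 − 15 − 15·sin32° − ½·13.78·3.3 − 70 = 0 → A_y = 62.21 kN.
ΣF_x = 0: A_x + 15·cos32° = 0 → A_x = -12.72 kN.

A_x = -12.72 kN, A_y = 62.21 kN, B_y = 53.48 kN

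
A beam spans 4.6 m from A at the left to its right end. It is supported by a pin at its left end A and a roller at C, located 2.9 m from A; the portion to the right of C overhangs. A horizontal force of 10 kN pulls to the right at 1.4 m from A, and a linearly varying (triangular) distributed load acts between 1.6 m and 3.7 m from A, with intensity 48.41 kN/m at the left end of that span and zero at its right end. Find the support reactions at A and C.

A_x = -10.00 kN, A_y = 10.52 kN, C_y = 40.31 kN

Resultant of the triangular load: ½ × 48.41 × 2.1 = 50.8305 kN, acting at 2.3 m from A (one-third of the span from the peak).
ΣM about A: C_y·2.9 − (½·48.41·2.1)·2.3 = 0 → C_y = 116.91015/2.9 = 40.3138 ≈ 40.31 kN.
ΣF_y = 0: A_y + 40.3138 − ½·48.41·2.1 = 0 → A_y = 10.52 kN.
ΣF_x = 0: A_x + 10 = 0 → A_x = -10.00 kN.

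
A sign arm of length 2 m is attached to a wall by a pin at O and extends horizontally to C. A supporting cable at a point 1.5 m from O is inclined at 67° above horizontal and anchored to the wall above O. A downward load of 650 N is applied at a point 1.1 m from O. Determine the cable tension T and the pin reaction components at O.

ΣM about O: T·sin67°·1.5 − 650·1.1 = 0 → T = 715/(1.5·0.920505) = 517.832 ≈ 517.8 N.
ΣF_x = 0: O_x − T·cos67° = 0 → O_x = 517.832 × 0.390731 = 202.3 N.
ΣF_y = 0: O_y + T·sin67° − 650 = 0 → O_y = 650 − 517.832 × 0.920505 = 173.3 N.

T = 517.8 N, O_x = 202.3 N, O_y = 173.3 N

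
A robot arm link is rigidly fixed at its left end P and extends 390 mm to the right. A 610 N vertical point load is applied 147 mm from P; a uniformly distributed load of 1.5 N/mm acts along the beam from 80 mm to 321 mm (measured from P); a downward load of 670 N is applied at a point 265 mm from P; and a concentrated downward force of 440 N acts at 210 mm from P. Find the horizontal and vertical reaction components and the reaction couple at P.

Resultant of the distributed load: 1.5 × 241 = 361.5 N at 200.5 mm from P.
ΣF_x = 0: P_x = 0.
ΣF_y = 0: P_y − 610 − 1.5·241 − 670 − 440 = 0 → P_y = 2082 N.
ΣM about P: M_P − 610·147 − (1.5·241)·200.5 − 670·265 − 440·210 = 0 → M_P = 432100 N·mm.

P_x = 0, P_y = 2082 N, M_P = 432100 N·mm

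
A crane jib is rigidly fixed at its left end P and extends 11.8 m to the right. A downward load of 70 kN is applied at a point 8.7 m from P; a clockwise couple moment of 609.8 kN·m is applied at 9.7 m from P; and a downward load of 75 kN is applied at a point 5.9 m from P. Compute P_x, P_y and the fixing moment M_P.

ΣF_x = 0: P_x = 0.
ΣF_y = 0: P_y − 70 − 75 = 0 → P_y = 145.0 kN.
ΣM about P: M_P − 70·8.7 − 609.8 − 75·5.9 = 0 → M_P = 1661 kN·m.

P_x = 0, P_y = 145.0 kN, M_P = 1661 kN·m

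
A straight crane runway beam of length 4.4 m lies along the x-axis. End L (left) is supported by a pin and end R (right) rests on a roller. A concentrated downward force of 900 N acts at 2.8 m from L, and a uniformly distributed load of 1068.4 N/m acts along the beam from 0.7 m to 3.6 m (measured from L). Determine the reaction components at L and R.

L_x = 0, L_y = 1912 N, R_y = 2087 N

Resultant of the distributed load: 1068.4 × 2.9 = 3098.36 N at 2.15 m from L.
Moments about L: R_y·4.4 − 900·2.8 − (1068.4·2.9)·2.15 = 0 → R_y = 9181.474/4.4 = 2086.7 ≈ 2087 N.
ΣF_y = 0: L_y + 2086.7 − 900 − 1068.4·2.9 = 0 → L_y = 1912 N.
ΣF_x = 0: no horizontal applied forces, so L_x = 0.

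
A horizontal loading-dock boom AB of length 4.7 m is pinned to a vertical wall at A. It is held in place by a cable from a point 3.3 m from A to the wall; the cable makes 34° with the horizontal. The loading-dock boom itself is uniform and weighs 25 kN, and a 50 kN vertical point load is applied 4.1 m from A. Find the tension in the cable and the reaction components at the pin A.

T = 142.9 kN, A_x = 118.5 kN, A_y = -4.924 kN

ΣM about A: T·sin34°·3.3 − 25·2.35 − 50·4.1 = 0 → T = 263.75/(3.3·0.559193) = 142.928 ≈ 142.9 kN.
ΣF_x = 0: A_x − T·cos34° = 0 → A_x = 142.928 × 0.829038 = 118.5 kN.
ΣF_y = 0: A_y + T·sin34° − 25 − 50 = 0 → A_y = 75 − 142.928 × 0.559193 = -4.924 kN.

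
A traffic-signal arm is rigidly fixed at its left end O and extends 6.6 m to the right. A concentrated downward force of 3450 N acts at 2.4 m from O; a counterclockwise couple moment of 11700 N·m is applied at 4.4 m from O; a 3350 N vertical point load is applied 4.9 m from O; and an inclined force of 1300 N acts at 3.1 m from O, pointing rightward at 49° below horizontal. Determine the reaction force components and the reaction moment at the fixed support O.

O_x = -852.9 N, O_y = 7781 N, M_O = 16040 N·m

ΣF_x = 0: O_x + 1300·cos49° = 0 → O_x = -852.9 N.
ΣF_y = 0: O_y − 3450 − 3350 − 1300·sin49° = 0 → O_y = 7781 N.
ΣM about O: M_O − 3450·2.4 + 11700 − 3350·4.9 − 1300·sin49°·3.1 = 0 → M_O = 16040 N·m.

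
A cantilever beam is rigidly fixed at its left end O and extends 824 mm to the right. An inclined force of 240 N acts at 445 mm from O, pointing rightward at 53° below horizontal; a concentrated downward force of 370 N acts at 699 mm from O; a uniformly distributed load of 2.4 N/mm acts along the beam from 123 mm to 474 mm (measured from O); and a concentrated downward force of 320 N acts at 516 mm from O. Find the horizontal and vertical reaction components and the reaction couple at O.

Resultant of the distributed load: 2.4 × 351 = 842.4 N at 298.5 mm from O.
ΣF_x = 0: O_x + 240·cos53° = 0 → O_x = -144.4 N.
ΣF_y = 0: O_y − 240·sin53° − 370 − 2.4·351 − 320 = 0 → O_y = 1724 N.
ΣM about O: M_O − 240·sin53°·445 − 370·699 − (2.4·351)·298.5 − 320·516 = 0 → M_O = 760500 N·mm.

O_x = -144.4 N, O_y = 1724 N, M_O = 760500 N·mm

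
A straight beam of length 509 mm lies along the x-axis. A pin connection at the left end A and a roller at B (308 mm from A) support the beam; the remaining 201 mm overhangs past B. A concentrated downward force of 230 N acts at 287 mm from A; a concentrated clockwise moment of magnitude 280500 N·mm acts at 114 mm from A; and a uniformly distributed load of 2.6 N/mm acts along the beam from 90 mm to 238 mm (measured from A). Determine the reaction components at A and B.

Resultant of the distributed load: 2.6 × 148 = 384.8 N at 164 mm from A.
Moments about A: B_y·308 − 230·287 − 280500 − (2.6·148)·164 = 0 → B_y = 409617.2/308 = 1329.93 ≈ 1330 N.
ΣF_y = 0: A_y + 1329.93 − 230 − 2.6·148 = 0 → A_y = -715.1 N.
ΣF_x = 0: no horizontal applied forces, so A_x = 0.

A_x = 0, A_y = -715.1 N, B_y = 1330 N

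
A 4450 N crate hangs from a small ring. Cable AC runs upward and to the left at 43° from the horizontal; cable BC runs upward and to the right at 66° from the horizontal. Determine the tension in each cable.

T_AC = 1914 N, T_BC = 3442 N

ΣF_x = 0: −T_AC·cos43° + T_BC·cos66° = 0 → T_BC = 1.7981·T_AC.
ΣF_y = 0: T_AC·sin43° + T_BC·sin66° = 4450.
Substitute: T_AC·(0.681998 + 1.7981·0.913545) = 4450 → T_AC = 1914.27 ≈ 1914 N.
Then T_BC = 1.7981 × 1914.27 = 3442 N.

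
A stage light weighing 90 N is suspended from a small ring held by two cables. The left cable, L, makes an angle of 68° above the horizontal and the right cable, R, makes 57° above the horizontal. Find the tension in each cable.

ΣF_x = 0: −T_L·cos68° + T_R·cos57° = 0 → T_R = 0.687807·T_L.
ΣF_y = 0: T_L·sin68° + T_R·sin57° = 90.
Substitute: T_L·(0.927184 + 0.687807·0.838671) = 90 → T_L = 59.8393 ≈ 59.84 N.
Then T_R = 0.687807 × 59.8393 = 41.16 N.

T_L = 59.84 N, T_R = 41.16 N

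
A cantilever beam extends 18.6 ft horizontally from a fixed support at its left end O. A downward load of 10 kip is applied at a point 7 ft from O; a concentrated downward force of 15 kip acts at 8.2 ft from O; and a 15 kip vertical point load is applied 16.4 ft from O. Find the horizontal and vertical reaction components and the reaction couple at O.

ΣF_x = 0: O_x = 0.
ΣF_y = 0: O_y − 10 − 15 − 15 = 0 → O_y = 40.00 kip.
ΣM about O: M_O − 10·7 − 15·8.2 − 15·16.4 = 0 → M_O = 439.0 kip·ft.

O_x = 0, O_y = 40.00 kip, M_O = 439.0 kip·ft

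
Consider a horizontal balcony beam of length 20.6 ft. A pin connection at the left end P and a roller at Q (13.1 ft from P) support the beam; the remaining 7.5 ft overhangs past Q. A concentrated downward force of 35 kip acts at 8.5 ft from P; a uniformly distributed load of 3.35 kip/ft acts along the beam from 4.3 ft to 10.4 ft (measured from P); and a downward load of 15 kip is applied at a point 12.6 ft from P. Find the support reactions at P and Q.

P_x = 0, P_y = 21.83 kip, Q_y = 48.60 kip

Resultant of the distributed load: 3.35 × 6.1 = 20.435 kip at 7.35 ft from P.
ΣM about P: Q_y·13.1 − 35·8.5 − (3.35·6.1)·7.35 − 15·12.6 = 0 → Q_y = 636.69725/13.1 = 48.6028 ≈ 48.60 kip.
ΣF_y = 0: P_y + 48.6028 − 35 − 3.35·6.1 − 15 = 0 → P_y = 21.83 kip.
ΣF_x = 0: no horizontal applied forces, so P_x = 0.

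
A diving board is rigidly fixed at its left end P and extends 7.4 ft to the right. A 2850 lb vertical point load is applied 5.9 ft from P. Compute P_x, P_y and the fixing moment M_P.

ΣF_x = 0: P_x = 0.
ΣF_y = 0: P_y − 2850 = 0 → P_y = 2850 lb.
ΣM about P: M_P − 2850·5.9 = 0 → M_P = 16820 lb·ft.

P_x = 0, P_y = 2850 lb, M_P = 16820 lb·ft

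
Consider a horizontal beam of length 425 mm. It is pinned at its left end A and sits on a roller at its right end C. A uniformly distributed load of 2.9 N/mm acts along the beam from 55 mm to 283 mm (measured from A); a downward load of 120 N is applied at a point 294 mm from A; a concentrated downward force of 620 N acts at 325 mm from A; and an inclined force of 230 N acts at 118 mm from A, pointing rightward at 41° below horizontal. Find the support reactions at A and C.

Resultant of the distributed load: 2.9 × 228 = 661.2 N at 169 mm from A.
Moments about A: C_y·425 − (2.9·228)·169 − 120·294 − 620·325 − 230·sin41°·118 = 0 → C_y = 366328/425 = 861.948 ≈ 861.9 N.
ΣF_y = 0: A_y + 861.948 − 2.9·228 − 120 − 620 − 230·sin41° = 0 → A_y = 690.1 N.
ΣF_x = 0: A_x + 230·cos41° = 0 → A_x = -173.6 N.

A_x = -173.6 N, A_y = 690.1 N, C_y = 861.9 N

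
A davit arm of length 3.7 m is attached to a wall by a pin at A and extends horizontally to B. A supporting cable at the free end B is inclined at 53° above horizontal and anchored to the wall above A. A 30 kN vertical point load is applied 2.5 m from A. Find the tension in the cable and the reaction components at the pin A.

ΣM about A: T·sin53°·3.7 − 30·2.5 = 0 → T = 75/(3.7·0.798636) = 25.3811 ≈ 25.38 kN.
ΣF_x = 0: A_x − T·cos53° = 0 → A_x = 25.3811 × 0.601815 = 15.27 kN.
ΣF_y = 0: A_y + T·sin53° − 30 = 0 → A_y = 30 − 25.3811 × 0.798636 = 9.730 kN.

T = 25.38 kN, A_x = 15.27 kN, A_y = 9.730 kN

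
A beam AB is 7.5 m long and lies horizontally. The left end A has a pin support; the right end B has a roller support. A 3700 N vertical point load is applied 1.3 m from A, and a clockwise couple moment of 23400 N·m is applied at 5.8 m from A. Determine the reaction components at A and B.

A_x = 0, A_y = -61.33 N, B_y = 3761 N

ΣM about A: B_y·7.5 − 3700·1.3 − 23400 = 0 → B_y = 28210/7.5 = 3761.33 ≈ 3761 N.
ΣF_y = 0: A_y + 3761.33 − 3700 = 0 → A_y = -61.33 N.
ΣF_x = 0: no horizontal applied forces, so A_x = 0.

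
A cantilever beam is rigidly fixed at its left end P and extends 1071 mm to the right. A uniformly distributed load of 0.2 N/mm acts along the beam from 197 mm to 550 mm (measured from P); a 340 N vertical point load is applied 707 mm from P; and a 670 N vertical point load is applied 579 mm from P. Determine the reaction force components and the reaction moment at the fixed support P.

Resultant of the distributed load: 0.2 × 353 = 70.6 N at 373.5 mm from P.
ΣF_x = 0: P_x = 0.
ΣF_y = 0: P_y − 0.2·353 − 340 − 670 = 0 → P_y = 1081 N.
ΣM about P: M_P − (0.2·353)·373.5 − 340·707 − 670·579 = 0 → M_P = 654700 N·mm.

P_x = 0, P_y = 1081 N, M_P = 654700 N·mm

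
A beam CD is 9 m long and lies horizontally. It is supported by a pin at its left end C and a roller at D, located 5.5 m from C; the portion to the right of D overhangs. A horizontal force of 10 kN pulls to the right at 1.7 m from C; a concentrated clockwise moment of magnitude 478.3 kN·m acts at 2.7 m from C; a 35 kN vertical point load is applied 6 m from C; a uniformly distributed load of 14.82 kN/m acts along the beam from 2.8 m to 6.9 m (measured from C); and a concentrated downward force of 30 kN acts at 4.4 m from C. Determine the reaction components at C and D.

C_x = -10.00 kN, C_y = -76.96 kN, D_y = 202.7 kN

Resultant of the distributed load: 14.82 × 4.1 = 60.762 kN at 4.85 m from C.
Moments about C: D_y·5.5 − 478.3 − 35·6 − (14.82·4.1)·4.85 − 30·4.4 = 0 → D_y = 1114.9957/5.5 = 202.726 ≈ 202.7 kN.
ΣF_y = 0: C_y + 202.726 − 35 − 14.82·4.1 − 30 = 0 → C_y = -76.96 kN.
ΣF_x = 0: C_x + 10 = 0 → C_x = -10.00 kN.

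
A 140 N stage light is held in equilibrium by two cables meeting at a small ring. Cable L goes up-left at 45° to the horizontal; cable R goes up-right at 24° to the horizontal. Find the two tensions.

ΣF_x = 0: −T_L·cos45° + T_R·cos24° = 0 → T_R = 0.774025·T_L.
ΣF_y = 0: T_L·sin45° + T_R·sin24° = 140.
Substitute: T_L·(0.707107 + 0.774025·0.406737) = 140 → T_L = 136.995 ≈ 137.0 N.
Then T_R = 0.774025 × 136.995 = 106.0 N.

T_L = 137.0 N, T_R = 106.0 N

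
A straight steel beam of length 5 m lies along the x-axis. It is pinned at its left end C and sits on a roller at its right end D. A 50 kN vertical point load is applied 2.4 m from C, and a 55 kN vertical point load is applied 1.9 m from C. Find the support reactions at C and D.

C_x = 0, C_y = 60.10 kN, D_y = 44.90 kN

ΣM about C: D_y·5 − 50·2.4 − 55·1.9 = 0 → D_y = 224.5/5 = 44.90 kN.
ΣF_y = 0: C_y + 44.9 − 50 − 55 = 0 → C_y = 60.10 kN.
ΣF_x = 0: no horizontal applied forces, so C_x = 0.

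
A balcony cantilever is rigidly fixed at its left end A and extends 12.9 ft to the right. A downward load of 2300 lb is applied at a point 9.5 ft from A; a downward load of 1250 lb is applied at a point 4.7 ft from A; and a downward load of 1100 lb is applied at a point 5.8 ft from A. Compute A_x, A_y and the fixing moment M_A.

A_x = 0, A_y = 4650 lb, M_A = 34100 lb·ft

ΣF_x = 0: A_x = 0.
ΣF_y = 0: A_y − 2300 − 1250 − 1100 = 0 → A_y = 4650 lb.
ΣM about A: M_A − 2300·9.5 − 1250·4.7 − 1100·5.8 = 0 → M_A = 34100 lb·ft.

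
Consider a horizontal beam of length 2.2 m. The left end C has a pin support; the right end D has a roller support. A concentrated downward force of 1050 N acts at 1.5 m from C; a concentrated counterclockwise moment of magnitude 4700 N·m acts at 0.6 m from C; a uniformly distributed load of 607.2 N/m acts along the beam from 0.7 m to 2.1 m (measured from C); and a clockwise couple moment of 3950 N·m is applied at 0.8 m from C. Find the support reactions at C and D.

Resultant of the distributed load: 607.2 × 1.4 = 850.08 N at 1.4 m from C.
ΣM about C: D_y·2.2 − 1050·1.5 + 4700 − (607.2·1.4)·1.4 − 3950 = 0 → D_y = 2015.112/2.2 = 915.96 ≈ 916.0 N.
ΣF_y = 0: C_y + 915.96 − 1050 − 607.2·1.4 = 0 → C_y = 984.1 N.
ΣF_x = 0: no horizontal applied forces, so C_x = 0.

C_x = 0, C_y = 984.1 N, D_y = 916.0 N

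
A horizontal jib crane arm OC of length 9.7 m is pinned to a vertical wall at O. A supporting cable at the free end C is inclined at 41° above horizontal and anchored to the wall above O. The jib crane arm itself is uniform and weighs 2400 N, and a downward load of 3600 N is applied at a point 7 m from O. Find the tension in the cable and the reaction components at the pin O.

ΣM about O: T·sin41°·9.7 − 2400·4.85 − 3600·7 = 0 → T = 36840/(9.7·0.656059) = 5789.02 ≈ 5789 N.
ΣF_x = 0: O_x − T·cos41° = 0 → O_x = 5789.02 × 0.75471 = 4369 N.
ΣF_y = 0: O_y + T·sin41° − 2400 − 3600 = 0 → O_y = 6000 − 5789.02 × 0.656059 = 2202 N.

T = 5789 N, O_x = 4369 N, O_y = 2202 N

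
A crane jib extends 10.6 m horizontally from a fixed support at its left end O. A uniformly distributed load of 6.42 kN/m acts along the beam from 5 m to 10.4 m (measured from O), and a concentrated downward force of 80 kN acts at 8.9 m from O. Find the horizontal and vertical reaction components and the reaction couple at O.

O_x = 0, O_y = 114.7 kN, M_O = 978.9 kN·m

Resultant of the distributed load: 6.42 × 5.4 = 34.668 kN at 7.7 m from O.
ΣF_x = 0: O_x = 0.
ΣF_y = 0: O_y − 6.42·5.4 − 80 = 0 → O_y = 114.7 kN.
ΣM about O: M_O − (6.42·5.4)·7.7 − 80·8.9 = 0 → M_O = 978.9 kN·m.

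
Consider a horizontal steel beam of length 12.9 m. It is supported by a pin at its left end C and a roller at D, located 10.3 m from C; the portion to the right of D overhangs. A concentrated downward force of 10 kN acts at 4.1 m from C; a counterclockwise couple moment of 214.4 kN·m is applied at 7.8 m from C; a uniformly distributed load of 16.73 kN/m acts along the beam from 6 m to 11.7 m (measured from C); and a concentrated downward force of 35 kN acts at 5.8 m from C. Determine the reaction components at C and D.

Resultant of the distributed load: 16.73 × 5.7 = 95.361 kN at 8.85 m from C.
Moments about C: D_y·10.3 − 10·4.1 + 214.4 − (16.73·5.7)·8.85 − 35·5.8 = 0 → D_y = 873.54485/10.3 = 84.8102 ≈ 84.81 kN.
ΣF_y = 0: C_y + 84.8102 − 10 − 16.73·5.7 − 35 = 0 → C_y = 55.55 kN.
ΣF_x = 0: no horizontal applied forces, so C_x = 0.

C_x = 0, C_y = 55.55 kN, D_y = 84.81 kN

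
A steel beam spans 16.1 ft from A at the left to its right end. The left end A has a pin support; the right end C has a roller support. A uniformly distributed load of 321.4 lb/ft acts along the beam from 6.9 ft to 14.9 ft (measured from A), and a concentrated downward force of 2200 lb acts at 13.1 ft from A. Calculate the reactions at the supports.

A_x = 0, A_y = 1240 lb, C_y = 3531 lb

Resultant of the distributed load: 321.4 × 8 = 2571.2 lb at 10.9 ft from A.
Taking moments about A: C_y·16.1 − (321.4·8)·10.9 − 2200·13.1 = 0 → C_y = 56846.08/16.1 = 3530.81 ≈ 3531 lb.
ΣF_y = 0: A_y + 3530.81 − 321.4·8 − 2200 = 0 → A_y = 1240 lb.
ΣF_x = 0: no horizontal applied forces, so A_x = 0.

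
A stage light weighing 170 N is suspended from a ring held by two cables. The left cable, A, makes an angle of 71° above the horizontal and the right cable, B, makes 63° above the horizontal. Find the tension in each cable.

T_A = 107.3 N, T_B = 76.94 N

ΣF_x = 0: −T_A·cos71° + T_B·cos63° = 0 → T_B = 0.717125·T_A.
ΣF_y = 0: T_A·sin71° + T_B·sin63° = 170.
Substitute: T_A·(0.945519 + 0.717125·0.891007) = 170 → T_A = 107.291 ≈ 107.3 N.
Then T_B = 0.717125 × 107.291 = 76.94 N.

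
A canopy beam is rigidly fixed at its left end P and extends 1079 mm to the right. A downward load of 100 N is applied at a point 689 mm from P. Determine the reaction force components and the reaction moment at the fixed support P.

ΣF_x = 0: P_x = 0.
ΣF_y = 0: P_y − 100 = 0 → P_y = 100.0 N.
ΣM about P: M_P − 100·689 = 0 → M_P = 68900 N·mm.

P_x = 0, P_y = 100.0 N, M_P = 68900 N·mm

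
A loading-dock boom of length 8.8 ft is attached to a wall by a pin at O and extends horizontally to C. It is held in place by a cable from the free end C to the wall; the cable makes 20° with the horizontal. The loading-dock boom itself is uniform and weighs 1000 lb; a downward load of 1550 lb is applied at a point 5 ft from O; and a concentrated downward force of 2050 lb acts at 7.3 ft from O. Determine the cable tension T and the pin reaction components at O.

T = 9009 lb, O_x = 8466 lb, O_y = 1519 lb

ΣM about O: T·sin20°·8.8 − 1000·4.4 − 1550·5 − 2050·7.3 = 0 → T = 27115/(8.8·0.34202) = 9008.98 ≈ 9009 lb.
ΣF_x = 0: O_x − T·cos20° = 0 → O_x = 9008.98 × 0.939693 = 8466 lb.
ΣF_y = 0: O_y + T·sin20° − 1000 − 1550 − 2050 = 0 → O_y = 4600 − 9008.98 × 0.34202 = 1519 lb.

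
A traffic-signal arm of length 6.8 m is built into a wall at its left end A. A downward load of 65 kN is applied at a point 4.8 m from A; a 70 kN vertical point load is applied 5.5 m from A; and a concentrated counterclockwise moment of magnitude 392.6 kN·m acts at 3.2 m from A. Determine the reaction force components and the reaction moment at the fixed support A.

ΣF_x = 0: A_x = 0.
ΣF_y = 0: A_y − 65 − 70 = 0 → A_y = 135.0 kN.
ΣM about A: M_A − 65·4.8 − 70·5.5 + 392.6 = 0 → M_A = 304.4 kN·m.

A_x = 0, A_y = 135.0 kN, M_A = 304.4 kN·m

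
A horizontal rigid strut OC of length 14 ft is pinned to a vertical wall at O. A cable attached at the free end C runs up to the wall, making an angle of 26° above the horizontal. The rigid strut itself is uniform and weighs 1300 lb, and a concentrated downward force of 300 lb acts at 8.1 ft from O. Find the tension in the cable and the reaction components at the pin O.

T = 1879 lb, O_x = 1689 lb, O_y = 776.4 lb

ΣM about O: T·sin26°·14 − 1300·7 − 300·8.1 = 0 → T = 11530/(14·0.438371) = 1878.71 ≈ 1879 lb.
ΣF_x = 0: O_x − T·cos26° = 0 → O_x = 1878.71 × 0.898794 = 1689 lb.
ΣF_y = 0: O_y + T·sin26° − 1300 − 300 = 0 → O_y = 1600 − 1878.71 × 0.438371 = 776.4 lb.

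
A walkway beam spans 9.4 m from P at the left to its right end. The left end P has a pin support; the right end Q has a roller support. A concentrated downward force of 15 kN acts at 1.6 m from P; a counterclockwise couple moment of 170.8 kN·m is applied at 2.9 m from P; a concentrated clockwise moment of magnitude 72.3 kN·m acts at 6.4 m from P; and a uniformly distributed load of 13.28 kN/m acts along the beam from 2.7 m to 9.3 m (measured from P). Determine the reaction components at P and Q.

P_x = 0, P_y = 54.63 kN, Q_y = 48.02 kN

Resultant of the distributed load: 13.28 × 6.6 = 87.648 kN at 6 m from P.
Taking moments about P: Q_y·9.4 − 15·1.6 + 170.8 − 72.3 − (13.28·6.6)·6 = 0 → Q_y = 451.388/9.4 = 48.02 kN.
ΣF_y = 0: P_y + 48.02 − 15 − 13.28·6.6 = 0 → P_y = 54.63 kN.
ΣF_x = 0: no horizontal applied forces, so P_x = 0.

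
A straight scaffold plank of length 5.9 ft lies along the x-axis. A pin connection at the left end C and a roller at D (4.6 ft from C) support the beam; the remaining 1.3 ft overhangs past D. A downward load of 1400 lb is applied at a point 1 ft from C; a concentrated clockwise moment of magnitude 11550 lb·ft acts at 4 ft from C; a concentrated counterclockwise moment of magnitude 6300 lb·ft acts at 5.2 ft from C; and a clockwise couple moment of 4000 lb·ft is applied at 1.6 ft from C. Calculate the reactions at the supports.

C_x = 0, C_y = -915.2 lb, D_y = 2315 lb

ΣM about C: D_y·4.6 − 1400·1 − 11550 + 6300 − 4000 = 0 → D_y = 10650/4.6 = 2315.22 ≈ 2315 lb.
ΣF_y = 0: C_y + 2315.22 − 1400 = 0 → C_y = -915.2 lb.
ΣF_x = 0: no horizontal applied forces, so C_x = 0.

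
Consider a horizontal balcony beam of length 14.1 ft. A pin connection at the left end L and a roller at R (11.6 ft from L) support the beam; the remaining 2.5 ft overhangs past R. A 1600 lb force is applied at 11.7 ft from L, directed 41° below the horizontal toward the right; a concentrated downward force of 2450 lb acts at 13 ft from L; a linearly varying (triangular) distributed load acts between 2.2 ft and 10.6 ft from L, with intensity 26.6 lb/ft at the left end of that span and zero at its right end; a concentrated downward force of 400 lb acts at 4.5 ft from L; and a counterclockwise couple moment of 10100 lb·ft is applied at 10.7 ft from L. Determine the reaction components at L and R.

Resultant of the triangular load: ½ × 26.6 × 8.4 = 111.72 lb, acting at 5 ft from L (one-third of the span from the peak).
ΣM about L: R_y·11.6 − 1600·sin41°·11.7 − 2450·13 − (½·26.6·8.4)·5 − 400·4.5 + 10100 = 0 → R_y = 36390/11.6 = 3137.07 ≈ 3137 lb.
ΣF_y = 0: L_y + 3137.07 − 1600·sin41° − 2450 − ½·26.6·8.4 − 400 = 0 → L_y = 874.3 lb.
ΣF_x = 0: L_x + 1600·cos41° = 0 → L_x = -1208 lb.

L_x = -1208 lb, L_y = 874.3 lb, R_y = 3137 lb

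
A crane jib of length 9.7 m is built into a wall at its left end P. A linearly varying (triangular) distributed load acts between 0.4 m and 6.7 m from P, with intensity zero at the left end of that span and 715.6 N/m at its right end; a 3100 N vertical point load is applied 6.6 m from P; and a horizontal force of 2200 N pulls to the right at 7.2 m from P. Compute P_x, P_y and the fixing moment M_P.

P_x = -2200 N, P_y = 5354 N, M_P = 30830 N·m

Resultant of the triangular load: ½ × 715.6 × 6.3 = 2254.14 N, acting at 4.6 m from P (one-third of the span from the peak).
ΣF_x = 0: P_x + 2200 = 0 → P_x = -2200 N.
ΣF_y = 0: P_y − ½·715.6·6.3 − 3100 = 0 → P_y = 5354 N.
ΣM about P: M_P − (½·715.6·6.3)·4.6 − 3100·6.6 = 0 → M_P = 30830 N·m.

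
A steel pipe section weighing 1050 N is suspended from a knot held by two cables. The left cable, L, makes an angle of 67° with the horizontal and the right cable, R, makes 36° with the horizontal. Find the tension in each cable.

ΣF_x = 0: −T_L·cos67° + T_R·cos36° = 0 → T_R = 0.48297·T_L.
ΣF_y = 0: T_L·sin67° + T_R·sin36° = 1050.
Substitute: T_L·(0.920505 + 0.48297·0.587785) = 1050 → T_L = 871.812 ≈ 871.8 N.
Then T_R = 0.48297 × 871.812 = 421.1 N.

T_L = 871.8 N, T_R = 421.1 N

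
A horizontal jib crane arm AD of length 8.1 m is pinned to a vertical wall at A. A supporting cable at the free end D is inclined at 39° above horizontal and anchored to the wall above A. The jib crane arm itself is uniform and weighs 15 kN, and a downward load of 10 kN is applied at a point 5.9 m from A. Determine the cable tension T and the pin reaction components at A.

T = 23.49 kN, A_x = 18.26 kN, A_y = 10.22 kN

ΣM about A: T·sin39°·8.1 − 15·4.05 − 10·5.9 = 0 → T = 119.75/(8.1·0.62932) = 23.4919 ≈ 23.49 kN.
ΣF_x = 0: A_x − T·cos39° = 0 → A_x = 23.4919 × 0.777146 = 18.26 kN.
ΣF_y = 0: A_y + T·sin39° − 15 − 10 = 0 → A_y = 25 − 23.4919 × 0.62932 = 10.22 kN.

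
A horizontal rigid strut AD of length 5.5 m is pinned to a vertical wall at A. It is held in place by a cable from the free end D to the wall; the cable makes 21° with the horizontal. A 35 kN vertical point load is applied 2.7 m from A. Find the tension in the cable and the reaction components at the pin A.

ΣM about A: T·sin21°·5.5 − 35·2.7 = 0 → T = 94.5/(5.5·0.358368) = 47.9446 ≈ 47.94 kN.
ΣF_x = 0: A_x − T·cos21° = 0 → A_x = 47.9446 × 0.93358 = 44.76 kN.
ΣF_y = 0: A_y + T·sin21° − 35 = 0 → A_y = 35 − 47.9446 × 0.358368 = 17.82 kN.

T = 47.94 kN, A_x = 44.76 kN, A_y = 17.82 kN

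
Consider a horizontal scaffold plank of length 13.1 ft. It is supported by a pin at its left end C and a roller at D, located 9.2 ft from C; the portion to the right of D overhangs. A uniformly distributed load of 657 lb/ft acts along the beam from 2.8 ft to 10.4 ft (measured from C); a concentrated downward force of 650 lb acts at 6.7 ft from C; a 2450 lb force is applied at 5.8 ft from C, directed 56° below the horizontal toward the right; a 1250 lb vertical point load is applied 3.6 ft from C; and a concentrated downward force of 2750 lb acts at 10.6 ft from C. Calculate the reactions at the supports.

C_x = -1370 lb, C_y = 2681 lb, D_y = 8994 lb

Resultant of the distributed load: 657 × 7.6 = 4993.2 lb at 6.6 ft from C.
ΣM about C: D_y·9.2 − (657·7.6)·6.6 − 650·6.7 − 2450·sin56°·5.8 − 1250·3.6 − 2750·10.6 = 0 → D_y = 82740.7/9.2 = 8993.55 ≈ 8994 lb.
ΣF_y = 0: C_y + 8993.55 − 657·7.6 − 650 − 2450·sin56° − 1250 − 2750 = 0 → C_y = 2681 lb.
ΣF_x = 0: C_x + 2450·cos56° = 0 → C_x = -1370 lb.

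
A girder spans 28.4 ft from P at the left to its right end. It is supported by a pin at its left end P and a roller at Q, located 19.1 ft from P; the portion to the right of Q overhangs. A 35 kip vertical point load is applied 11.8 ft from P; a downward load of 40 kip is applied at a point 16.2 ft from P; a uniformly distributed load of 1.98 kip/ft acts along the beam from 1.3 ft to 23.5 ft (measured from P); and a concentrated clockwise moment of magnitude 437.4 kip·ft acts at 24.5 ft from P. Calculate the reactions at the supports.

P_x = 0, P_y = 11.97 kip, Q_y = 107.0 kip

Resultant of the distributed load: 1.98 × 22.2 = 43.956 kip at 12.4 ft from P.
Moments about P: Q_y·19.1 − 35·11.8 − 40·16.2 − (1.98·22.2)·12.4 − 437.4 = 0 → Q_y = 2043.4544/19.1 = 106.987 ≈ 107.0 kip.
ΣF_y = 0: P_y + 106.987 − 35 − 40 − 1.98·22.2 = 0 → P_y = 11.97 kip.
ΣF_x = 0: no horizontal applied forces, so P_x = 0.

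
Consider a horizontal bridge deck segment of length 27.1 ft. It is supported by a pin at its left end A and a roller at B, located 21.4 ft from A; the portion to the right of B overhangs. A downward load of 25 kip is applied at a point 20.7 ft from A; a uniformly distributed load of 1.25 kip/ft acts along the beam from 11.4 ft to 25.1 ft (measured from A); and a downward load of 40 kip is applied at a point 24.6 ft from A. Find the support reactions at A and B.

A_x = 0, A_y = -2.643 kip, B_y = 84.77 kip

Resultant of the distributed load: 1.25 × 13.7 = 17.125 kip at 18.25 ft from A.
ΣM about A: B_y·21.4 − 25·20.7 − (1.25·13.7)·18.25 − 40·24.6 = 0 → B_y = 1814.03125/21.4 = 84.7678 ≈ 84.77 kip.
ΣF_y = 0: A_y + 84.7678 − 25 − 1.25·13.7 − 40 = 0 → A_y = -2.643 kip.
ΣF_x = 0: no horizontal applied forces, so A_x = 0.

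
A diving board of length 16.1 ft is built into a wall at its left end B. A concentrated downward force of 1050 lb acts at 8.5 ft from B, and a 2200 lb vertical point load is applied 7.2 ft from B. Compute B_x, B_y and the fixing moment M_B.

B_x = 0, B_y = 3250 lb, M_B = 24760 lb·ft

ΣF_x = 0: B_x = 0.
ΣF_y = 0: B_y − 1050 − 2200 = 0 → B_y = 3250 lb.
ΣM about B: M_B − 1050·8.5 − 2200·7.2 = 0 → M_B = 24760 lb·ft.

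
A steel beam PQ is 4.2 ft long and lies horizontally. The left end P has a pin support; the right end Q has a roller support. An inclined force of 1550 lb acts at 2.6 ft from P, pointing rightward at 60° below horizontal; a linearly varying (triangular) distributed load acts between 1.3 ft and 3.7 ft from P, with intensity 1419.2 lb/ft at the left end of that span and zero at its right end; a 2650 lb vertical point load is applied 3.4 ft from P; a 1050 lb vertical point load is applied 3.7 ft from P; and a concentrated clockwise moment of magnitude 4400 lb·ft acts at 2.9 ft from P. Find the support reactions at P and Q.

P_x = -775.0 lb, P_y = 945.0 lb, Q_y = 5800 lb

Resultant of the triangular load: ½ × 1419.2 × 2.4 = 1703.04 lb, acting at 2.1 ft from P (one-third of the span from the peak).
ΣM about P: Q_y·4.2 − 1550·sin60°·2.6 − (½·1419.2·2.4)·2.1 − 2650·3.4 − 1050·3.7 − 4400 = 0 → Q_y = 24361.5/4.2 = 5800.36 ≈ 5800 lb.
ΣF_y = 0: P_y + 5800.36 − 1550·sin60° − ½·1419.2·2.4 − 2650 − 1050 = 0 → P_y = 945.0 lb.
ΣF_x = 0: P_x + 1550·cos60° = 0 → P_x = -775.0 lb.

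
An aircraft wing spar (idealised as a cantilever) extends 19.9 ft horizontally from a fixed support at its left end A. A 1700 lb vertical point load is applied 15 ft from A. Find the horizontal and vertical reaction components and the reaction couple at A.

A_x = 0, A_y = 1700 lb, M_A = 25500 lb·ft

ΣF_x = 0: A_x = 0.
ΣF_y = 0: A_y − 1700 = 0 → A_y = 1700 lb.
ΣM about A: M_A − 1700·15 = 0 → M_A = 25500 lb·ft.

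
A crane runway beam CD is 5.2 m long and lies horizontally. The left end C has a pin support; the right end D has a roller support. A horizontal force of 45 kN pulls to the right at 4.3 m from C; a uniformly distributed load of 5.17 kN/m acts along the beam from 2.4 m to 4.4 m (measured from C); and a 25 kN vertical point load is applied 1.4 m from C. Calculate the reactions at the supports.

Resultant of the distributed load: 5.17 × 2 = 10.34 kN at 3.4 m from C.
Moments about C: D_y·5.2 − (5.17·2)·3.4 − 25·1.4 = 0 → D_y = 70.156/5.2 = 13.4915 ≈ 13.49 kN.
ΣF_y = 0: C_y + 13.4915 − 5.17·2 − 25 = 0 → C_y = 21.85 kN.
ΣF_x = 0: C_x + 45 = 0 → C_x = -45.00 kN.

C_x = -45.00 kN, C_y = 21.85 kN, D_y = 13.49 kN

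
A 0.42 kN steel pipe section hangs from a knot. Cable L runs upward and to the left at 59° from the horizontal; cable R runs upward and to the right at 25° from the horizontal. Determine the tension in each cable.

ΣF_x = 0: −T_L·cos59° + T_R·cos25° = 0 → T_R = 0.568282·T_L.
ΣF_y = 0: T_L·sin59° + T_R·sin25° = 0.42.
Substitute: T_L·(0.857167 + 0.568282·0.422618) = 0.42 → T_L = 0.382746 ≈ 0.3827 kN.
Then T_R = 0.568282 × 0.382746 = 0.2175 kN.

T_L = 0.3827 kN, T_R = 0.2175 kN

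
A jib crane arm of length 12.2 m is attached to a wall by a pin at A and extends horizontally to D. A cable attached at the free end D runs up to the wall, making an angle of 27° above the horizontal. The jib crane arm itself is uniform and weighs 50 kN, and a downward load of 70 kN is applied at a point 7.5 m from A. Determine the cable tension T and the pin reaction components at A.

ΣM about A: T·sin27°·12.2 − 50·6.1 − 70·7.5 = 0 → T = 830/(12.2·0.45399) = 149.855 ≈ 149.9 kN.
ΣF_x = 0: A_x − T·cos27° = 0 → A_x = 149.855 × 0.891007 = 133.5 kN.
ΣF_y = 0: A_y + T·sin27° − 50 − 70 = 0 → A_y = 120 − 149.855 × 0.45399 = 51.97 kN.

T = 149.9 kN, A_x = 133.5 kN, A_y = 51.97 kN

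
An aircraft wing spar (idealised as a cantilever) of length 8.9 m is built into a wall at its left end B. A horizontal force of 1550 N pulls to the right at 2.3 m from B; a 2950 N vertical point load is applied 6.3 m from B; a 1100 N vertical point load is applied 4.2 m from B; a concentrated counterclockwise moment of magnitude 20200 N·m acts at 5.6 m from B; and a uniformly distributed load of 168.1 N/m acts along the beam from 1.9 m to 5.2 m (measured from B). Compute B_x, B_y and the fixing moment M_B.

Resultant of the distributed load: 168.1 × 3.3 = 554.73 N at 3.55 m from B.
ΣF_x = 0: B_x + 1550 = 0 → B_x = -1550 N.
ΣF_y = 0: B_y − 2950 − 1100 − 168.1·3.3 = 0 → B_y = 4605 N.
ΣM about B: M_B − 2950·6.3 − 1100·4.2 + 20200 − (168.1·3.3)·3.55 = 0 → M_B = 4974 N·m.

B_x = -1550 N, B_y = 4605 N, M_B = 4974 N·m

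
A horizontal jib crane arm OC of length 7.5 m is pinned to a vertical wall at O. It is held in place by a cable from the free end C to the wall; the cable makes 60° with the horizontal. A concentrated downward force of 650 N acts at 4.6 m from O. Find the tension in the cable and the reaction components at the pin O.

ΣM about O: T·sin60°·7.5 − 650·4.6 = 0 → T = 2990/(7.5·0.866025) = 460.341 ≈ 460.3 N.
ΣF_x = 0: O_x − T·cos60° = 0 → O_x = 460.341 × 0.5 = 230.2 N.
ΣF_y = 0: O_y + T·sin60° − 650 = 0 → O_y = 650 − 460.341 × 0.866025 = 251.3 N.

T = 460.3 N, O_x = 230.2 N, O_y = 251.3 N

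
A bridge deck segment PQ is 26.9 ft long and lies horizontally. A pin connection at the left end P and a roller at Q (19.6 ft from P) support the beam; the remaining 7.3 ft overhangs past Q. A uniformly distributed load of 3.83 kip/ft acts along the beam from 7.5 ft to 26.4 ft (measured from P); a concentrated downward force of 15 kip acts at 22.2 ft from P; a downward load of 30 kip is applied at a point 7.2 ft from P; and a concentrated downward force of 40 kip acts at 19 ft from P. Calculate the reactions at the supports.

P_x = 0, P_y = 28.00 kip, Q_y = 129.4 kip

Resultant of the distributed load: 3.83 × 18.9 = 72.387 kip at 16.95 ft from P.
Taking moments about P: Q_y·19.6 − (3.83·18.9)·16.95 − 15·22.2 − 30·7.2 − 40·19 = 0 → Q_y = 2535.95965/19.6 = 129.386 ≈ 129.4 kip.
ΣF_y = 0: P_y + 129.386 − 3.83·18.9 − 15 − 30 − 40 = 0 → P_y = 28.00 kip.
ΣF_x = 0: no horizontal applied forces, so P_x = 0.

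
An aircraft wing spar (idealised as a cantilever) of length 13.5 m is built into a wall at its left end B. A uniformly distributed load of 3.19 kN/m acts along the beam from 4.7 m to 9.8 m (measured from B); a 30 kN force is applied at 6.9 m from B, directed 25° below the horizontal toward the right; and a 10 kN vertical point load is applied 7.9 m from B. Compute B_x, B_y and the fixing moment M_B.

B_x = -27.19 kN, B_y = 38.95 kN, M_B = 284.4 kN·m

Resultant of the distributed load: 3.19 × 5.1 = 16.269 kN at 7.25 m from B.
ΣF_x = 0: B_x + 30·cos25° = 0 → B_x = -27.19 kN.
ΣF_y = 0: B_y − 3.19·5.1 − 30·sin25° − 10 = 0 → B_y = 38.95 kN.
ΣM about B: M_B − (3.19·5.1)·7.25 − 30·sin25°·6.9 − 10·7.9 = 0 → M_B = 284.4 kN·m.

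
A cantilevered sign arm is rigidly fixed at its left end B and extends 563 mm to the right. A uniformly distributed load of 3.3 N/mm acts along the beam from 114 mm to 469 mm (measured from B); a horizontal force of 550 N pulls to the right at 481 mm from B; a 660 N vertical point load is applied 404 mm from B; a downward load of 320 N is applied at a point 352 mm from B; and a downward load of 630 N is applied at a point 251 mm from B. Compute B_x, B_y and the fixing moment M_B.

Resultant of the distributed load: 3.3 × 355 = 1171.5 N at 291.5 mm from B.
ΣF_x = 0: B_x + 550 = 0 → B_x = -550.0 N.
ΣF_y = 0: B_y − 3.3·355 − 660 − 320 − 630 = 0 → B_y = 2782 N.
ΣM about B: M_B − (3.3·355)·291.5 − 660·404 − 320·352 − 630·251 = 0 → M_B = 878900 N·mm.

B_x = -550.0 N, B_y = 2782 N, M_B = 878900 N·mm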